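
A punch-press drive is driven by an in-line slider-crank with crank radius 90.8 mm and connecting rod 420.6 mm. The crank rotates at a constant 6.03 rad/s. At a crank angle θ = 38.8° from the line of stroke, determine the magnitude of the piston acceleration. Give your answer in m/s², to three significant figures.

2.74

ω = 6.03 rad/s
x(θ) = r cosθ + √(L² − r² sin²θ); with ω constant, a = ω²·d²x/dθ².
d²x/dθ² = −r cosθ − r²(cos2θ)/√u − r⁴ sin²2θ/(4u^{3/2}),  u = L² − r² sin²θ = 0.173667 m².
Substituting r = 0.0908 m, L = 0.4206 m, θ = 38.8°: d²x/dθ² = -0.075236 m.
a = ω²·d²x/dθ² = (6.03)²·(-0.075236) = -2.7357 m/s²;  |a| = 2.7357 m/s².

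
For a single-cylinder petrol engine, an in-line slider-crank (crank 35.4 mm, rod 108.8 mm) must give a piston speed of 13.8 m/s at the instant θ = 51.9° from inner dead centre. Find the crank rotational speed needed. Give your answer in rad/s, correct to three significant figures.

410

For an in-line slider-crank, |v_piston| = rω|sinθ|·[1 + r cosθ/√(L² − r² sin²θ)].
With r = 0.0354 m, L = 0.1088 m, θ = 51.9°: the bracketed kinematic factor |dx/dθ| = 0.033643 m.
ω = v/|dx/dθ| = 13.8/0.033643 = 410.19 rad/s.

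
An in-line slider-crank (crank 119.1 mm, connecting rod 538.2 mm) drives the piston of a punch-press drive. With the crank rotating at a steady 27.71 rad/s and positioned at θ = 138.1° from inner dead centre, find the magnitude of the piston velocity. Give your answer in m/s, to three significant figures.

ω = 27.71 rad/s
For an in-line slider-crank, x = r cosθ + √(L² − r² sin²θ), so v = −rω sinθ·[1 + r cosθ/√(L² − r² sin²θ)].
With r = 0.1191 m, L = 0.5382 m, θ = 138.1°: √(L² − r² sin²θ) = 0.53229 m.
v = −0.1191·27.71·0.66783·[1 + 0.1191·-0.74431/0.53229] = -1.837 m/s.
|v| = 1.837 m/s.

1.84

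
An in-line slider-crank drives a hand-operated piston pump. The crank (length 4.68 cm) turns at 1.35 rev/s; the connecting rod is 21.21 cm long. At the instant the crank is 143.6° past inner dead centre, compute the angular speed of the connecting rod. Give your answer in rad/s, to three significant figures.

ω = 8.482 rad/s (converted from 1.35 rev/s).
The rod makes angle φ with the slider axis where L sinφ = r sinθ; differentiating, L cosφ·φ̇ = r ω cosθ.
L cosφ = √(L² − r² sin²θ) = 0.21027 m.
|ω_rod| = r ω |cosθ| / √(L² − r² sin²θ) = 0.0468·8.482·0.80489/0.21027 = 1.5195 rad/s.

1.52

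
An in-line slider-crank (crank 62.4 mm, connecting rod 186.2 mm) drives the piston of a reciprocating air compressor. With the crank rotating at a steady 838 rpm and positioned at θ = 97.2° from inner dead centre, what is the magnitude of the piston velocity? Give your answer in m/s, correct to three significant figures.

ω = 2π·838/60 = 87.76 rad/s
For an in-line slider-crank, x = r cosθ + √(L² − r² sin²θ), so v = −rω sinθ·[1 + r cosθ/√(L² − r² sin²θ)].
With r = 0.0624 m, L = 0.1862 m, θ = 97.2°: √(L² − r² sin²θ) = 0.17561 m.
v = −0.0624·87.76·0.99211·[1 + 0.0624·-0.12533/0.17561] = -5.1908 m/s.
|v| = 5.1908 m/s.

5.19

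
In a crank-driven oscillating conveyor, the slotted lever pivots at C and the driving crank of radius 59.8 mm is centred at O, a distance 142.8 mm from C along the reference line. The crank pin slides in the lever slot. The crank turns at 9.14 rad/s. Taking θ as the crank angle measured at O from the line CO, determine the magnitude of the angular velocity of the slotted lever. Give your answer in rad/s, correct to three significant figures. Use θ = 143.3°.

2.91

ω = 9.14 rad/s
Crank pin A relative to C: A = (d + r cosθ, r sinθ); lever angle φ = atan2(r sinθ, d + r cosθ).
Differentiating tanφ: φ̇ = rω(d cosθ + r)/(d² + r² + 2dr cosθ).
d² + r² + 2dr cosθ = |CA|² = 0.0102744 m²;  d cosθ + r = -0.054694 m.
|ω_lever| = |0.0598·9.14·-0.054694| / 0.0102744 = 2.9095 rad/s.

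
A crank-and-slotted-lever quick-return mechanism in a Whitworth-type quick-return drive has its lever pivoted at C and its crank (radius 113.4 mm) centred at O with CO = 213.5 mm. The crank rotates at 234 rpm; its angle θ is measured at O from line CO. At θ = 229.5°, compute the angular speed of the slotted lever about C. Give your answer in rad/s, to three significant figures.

2.60

ω = 24.5 rad/s (from 234 rpm).
Crank pin A relative to C: A = (d + r cosθ, r sinθ); lever angle φ = atan2(r sinθ, d + r cosθ).
Differentiating tanφ: φ̇ = rω(d cosθ + r)/(d² + r² + 2dr cosθ).
d² + r² + 2dr cosθ = |CA|² = 0.0269944 m²;  d cosθ + r = -0.025257 m.
|ω_lever| = |0.1134·24.5·-0.025257| / 0.0269944 = 2.6 rad/s.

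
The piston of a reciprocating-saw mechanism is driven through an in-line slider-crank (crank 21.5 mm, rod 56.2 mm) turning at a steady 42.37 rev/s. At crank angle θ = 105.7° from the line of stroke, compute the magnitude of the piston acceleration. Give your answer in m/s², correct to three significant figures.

940

ω = 2π·42.4 = 266.2 rad/s
x(θ) = r cosθ + √(L² − r² sin²θ); with ω constant, a = ω²·d²x/dθ².
d²x/dθ² = −r cosθ − r²(cos2θ)/√u − r⁴ sin²2θ/(4u^{3/2}),  u = L² − r² sin²θ = 0.00273004 m².
Substituting r = 0.0215 m, L = 0.0562 m, θ = 105.7°: d²x/dθ² = +0.013268 m.
a = ω²·d²x/dθ² = (266.2)²·(+0.013268) = +940.3 m/s²;  |a| = 940.3 m/s².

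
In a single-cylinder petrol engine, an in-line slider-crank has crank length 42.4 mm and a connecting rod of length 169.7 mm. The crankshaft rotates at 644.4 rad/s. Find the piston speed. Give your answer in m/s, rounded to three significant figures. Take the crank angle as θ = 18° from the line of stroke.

10.5

ω = 644.4 rad/s
For an in-line slider-crank, x = r cosθ + √(L² − r² sin²θ), so v = −rω sinθ·[1 + r cosθ/√(L² − r² sin²θ)].
With r = 0.0424 m, L = 0.1697 m, θ = 18°: √(L² − r² sin²θ) = 0.16919 m.
v = −0.0424·644.4·0.30902·[1 + 0.0424·0.95106/0.16919] = -10.455 m/s.
|v| = 10.455 m/s.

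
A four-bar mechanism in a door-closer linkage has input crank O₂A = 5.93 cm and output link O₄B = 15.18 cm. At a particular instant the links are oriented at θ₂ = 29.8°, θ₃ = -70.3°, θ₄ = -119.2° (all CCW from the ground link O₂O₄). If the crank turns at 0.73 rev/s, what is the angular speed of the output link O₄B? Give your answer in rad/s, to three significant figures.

ω₂ = 4.587 rad/s (from 0.73 rev/s).
Differentiating the loop-closure r₂e^{iθ₂}+r₃e^{iθ₃}=r₁+r₄e^{iθ₄} gives r₂ω₂e^{iθ₂}+r₃ω₃e^{iθ₃}=r₄ω₄e^{iθ₄}.
Eliminating the other unknown: ω₄ = r₂ω₂ sin(θ₂−θ₃) / [r₄ sin(θ₄−θ₃)].
Numerator sine = +0.98450; denominator sine = -0.75356.
Result = 0.0593·4.587·(+0.98450) / (0.1518·(-0.75356)) = -2.3409 rad/s; magnitude 2.3409 rad/s.

2.34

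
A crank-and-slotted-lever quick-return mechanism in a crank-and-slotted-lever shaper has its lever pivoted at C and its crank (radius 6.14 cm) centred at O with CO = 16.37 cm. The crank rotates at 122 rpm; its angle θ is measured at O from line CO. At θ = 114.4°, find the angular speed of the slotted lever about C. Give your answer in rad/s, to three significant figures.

ω = 12.78 rad/s (from 122 rpm).
Crank pin A relative to C: A = (d + r cosθ, r sinθ); lever angle φ = atan2(r sinθ, d + r cosθ).
Differentiating tanφ: φ̇ = rω(d cosθ + r)/(d² + r² + 2dr cosθ).
d² + r² + 2dr cosθ = |CA|² = 0.0222633 m²;  d cosθ + r = -0.0062252 m.
|ω_lever| = |0.0614·12.78·-0.0062252| / 0.0222633 = 0.21934 rad/s.

0.219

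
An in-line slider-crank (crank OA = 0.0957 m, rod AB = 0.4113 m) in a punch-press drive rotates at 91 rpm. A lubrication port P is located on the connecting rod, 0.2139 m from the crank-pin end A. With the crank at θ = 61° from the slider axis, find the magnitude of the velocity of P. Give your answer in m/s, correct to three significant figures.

ω = 9.529 rad/s.  Crank-pin speed |V_A| = rω = 0.91197 m/s, perpendicular to OA.
Rod angle: sinφ = −(r/L) sinθ ⇒ φ = -11.742°; ω_rod = −rω cosθ/√(L²−r²sin²θ) = -1.0979 rad/s.
V_P = V_A + ω_rod × AP, with AP = 0.2139 m along the rod.
Components: V_Px = −rω sinθ − a·ω_rod·sinφ = -0.84542 m/s;  V_Py = rω cosθ + a·ω_rod·cosφ = +0.2122 m/s.
|V_P| = √(V_Px² + V_Py²) = 0.87165 m/s.

0.872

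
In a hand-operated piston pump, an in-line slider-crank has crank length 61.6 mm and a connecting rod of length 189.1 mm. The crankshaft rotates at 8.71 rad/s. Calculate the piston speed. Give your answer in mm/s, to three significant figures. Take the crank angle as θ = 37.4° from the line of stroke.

412

ω = 8.71 rad/s
For an in-line slider-crank, x = r cosθ + √(L² − r² sin²θ), so v = −rω sinθ·[1 + r cosθ/√(L² − r² sin²θ)].
With r = 0.0616 m, L = 0.1891 m, θ = 37.4°: √(L² − r² sin²θ) = 0.18536 m.
v = −0.0616·8.71·0.60738·[1 + 0.0616·0.79441/0.18536] = -0.41191 m/s.
|v| = 0.41191 m/s = 411.91 mm/s.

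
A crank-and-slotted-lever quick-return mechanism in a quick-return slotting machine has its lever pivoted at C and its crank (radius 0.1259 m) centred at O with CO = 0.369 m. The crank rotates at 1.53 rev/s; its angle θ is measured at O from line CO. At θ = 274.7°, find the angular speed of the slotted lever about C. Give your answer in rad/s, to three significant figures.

1.18

ω = 9.613 rad/s (from 1.53 rev/s).
Crank pin A relative to C: A = (d + r cosθ, r sinθ); lever angle φ = atan2(r sinθ, d + r cosθ).
Differentiating tanφ: φ̇ = rω(d cosθ + r)/(d² + r² + 2dr cosθ).
d² + r² + 2dr cosθ = |CA|² = 0.159625 m²;  d cosθ + r = +0.15614 m.
|ω_lever| = |0.1259·9.613·+0.15614| / 0.159625 = 1.1839 rad/s.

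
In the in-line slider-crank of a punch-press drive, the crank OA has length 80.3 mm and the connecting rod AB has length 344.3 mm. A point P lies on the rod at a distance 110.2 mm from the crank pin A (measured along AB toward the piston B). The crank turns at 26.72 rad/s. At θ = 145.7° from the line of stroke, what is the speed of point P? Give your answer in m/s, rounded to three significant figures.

ω = 26.72 rad/s.  Crank-pin speed |V_A| = rω = 2.1456 m/s, perpendicular to OA.
Rod angle: sinφ = −(r/L) sinθ ⇒ φ = -7.552°; ω_rod = −rω cosθ/√(L²−r²sin²θ) = +5.1931 rad/s.
V_P = V_A + ω_rod × AP, with AP = 0.1102 m along the rod.
Components: V_Px = −rω sinθ − a·ω_rod·sinφ = -1.1339 m/s;  V_Py = rω cosθ + a·ω_rod·cosφ = -1.2052 m/s.
|V_P| = √(V_Px² + V_Py²) = 1.6547 m/s.

1.65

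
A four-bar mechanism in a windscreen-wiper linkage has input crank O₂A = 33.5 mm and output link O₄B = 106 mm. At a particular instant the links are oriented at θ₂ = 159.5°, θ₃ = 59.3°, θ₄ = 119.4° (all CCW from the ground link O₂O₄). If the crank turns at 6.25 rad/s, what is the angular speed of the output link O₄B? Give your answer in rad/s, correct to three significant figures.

2.24

ω₂ = 6.25 rad/s
Differentiating the loop-closure r₂e^{iθ₂}+r₃e^{iθ₃}=r₁+r₄e^{iθ₄} gives r₂ω₂e^{iθ₂}+r₃ω₃e^{iθ₃}=r₄ω₄e^{iθ₄}.
Eliminating the other unknown: ω₄ = r₂ω₂ sin(θ₂−θ₃) / [r₄ sin(θ₄−θ₃)].
Numerator sine = +0.98420; denominator sine = +0.86690.
Result = 0.0335·6.25·(+0.98420) / (0.106·(+0.86690)) = +2.2425 rad/s; magnitude 2.2425 rad/s.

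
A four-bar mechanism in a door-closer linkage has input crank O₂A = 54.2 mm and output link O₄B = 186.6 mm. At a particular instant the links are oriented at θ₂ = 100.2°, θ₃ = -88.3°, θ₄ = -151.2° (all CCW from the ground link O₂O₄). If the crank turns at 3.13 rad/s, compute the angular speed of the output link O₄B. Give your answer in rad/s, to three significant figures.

0.151

ω₂ = 3.13 rad/s
Differentiating the loop-closure r₂e^{iθ₂}+r₃e^{iθ₃}=r₁+r₄e^{iθ₄} gives r₂ω₂e^{iθ₂}+r₃ω₃e^{iθ₃}=r₄ω₄e^{iθ₄}.
Eliminating the other unknown: ω₄ = r₂ω₂ sin(θ₂−θ₃) / [r₄ sin(θ₄−θ₃)].
Numerator sine = -0.14781; denominator sine = -0.89021.
Result = 0.0542·3.13·(-0.14781) / (0.1866·(-0.89021)) = +0.15095 rad/s; magnitude 0.15095 rad/s.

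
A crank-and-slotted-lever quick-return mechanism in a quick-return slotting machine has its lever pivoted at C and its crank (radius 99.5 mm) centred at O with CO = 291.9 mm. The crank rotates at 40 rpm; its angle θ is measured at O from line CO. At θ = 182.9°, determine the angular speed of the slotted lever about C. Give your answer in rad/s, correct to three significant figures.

2.16

ω = 4.189 rad/s (from 40 rpm).
Crank pin A relative to C: A = (d + r cosθ, r sinθ); lever angle φ = atan2(r sinθ, d + r cosθ).
Differentiating tanφ: φ̇ = rω(d cosθ + r)/(d² + r² + 2dr cosθ).
d² + r² + 2dr cosθ = |CA|² = 0.0370922 m²;  d cosθ + r = -0.19203 m.
|ω_lever| = |0.0995·4.189·-0.19203| / 0.0370922 = 2.1577 rad/s.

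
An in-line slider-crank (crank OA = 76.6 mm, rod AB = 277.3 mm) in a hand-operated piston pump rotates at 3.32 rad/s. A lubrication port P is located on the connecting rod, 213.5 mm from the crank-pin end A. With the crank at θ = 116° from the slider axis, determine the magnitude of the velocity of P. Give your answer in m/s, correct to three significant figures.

0.208

ω = 3.32 rad/s.  Crank-pin speed |V_A| = rω = 0.25431 m/s, perpendicular to OA.
Rod angle: sinφ = −(r/L) sinθ ⇒ φ = -14.376°; ω_rod = −rω cosθ/√(L²−r²sin²θ) = +0.41503 rad/s.
V_P = V_A + ω_rod × AP, with AP = 0.2135 m along the rod.
Components: V_Px = −rω sinθ − a·ω_rod·sinφ = -0.20657 m/s;  V_Py = rω cosθ + a·ω_rod·cosφ = -0.02565 m/s.
|V_P| = √(V_Px² + V_Py²) = 0.20816 m/s.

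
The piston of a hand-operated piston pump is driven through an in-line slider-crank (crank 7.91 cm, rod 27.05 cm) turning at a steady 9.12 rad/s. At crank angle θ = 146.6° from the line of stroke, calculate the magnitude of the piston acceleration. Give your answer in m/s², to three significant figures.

ω = 9.12 rad/s
x(θ) = r cosθ + √(L² − r² sin²θ); with ω constant, a = ω²·d²x/dθ².
d²x/dθ² = −r cosθ − r²(cos2θ)/√u − r⁴ sin²2θ/(4u^{3/2}),  u = L² − r² sin²θ = 0.0712743 m².
Substituting r = 0.0791 m, L = 0.2705 m, θ = 146.6°: d²x/dθ² = +0.056369 m.
a = ω²·d²x/dθ² = (9.12)²·(+0.056369) = +4.6885 m/s²;  |a| = 4.6885 m/s².

4.69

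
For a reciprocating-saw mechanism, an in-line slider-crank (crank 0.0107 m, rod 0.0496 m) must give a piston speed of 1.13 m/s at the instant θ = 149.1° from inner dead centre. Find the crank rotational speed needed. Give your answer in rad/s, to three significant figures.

253

For an in-line slider-crank, |v_piston| = rω|sinθ|·[1 + r cosθ/√(L² − r² sin²θ)].
With r = 0.0107 m, L = 0.0496 m, θ = 149.1°: the bracketed kinematic factor |dx/dθ| = 0.0044715 m.
ω = v/|dx/dθ| = 1.13/0.0044715 = 252.71 rad/s.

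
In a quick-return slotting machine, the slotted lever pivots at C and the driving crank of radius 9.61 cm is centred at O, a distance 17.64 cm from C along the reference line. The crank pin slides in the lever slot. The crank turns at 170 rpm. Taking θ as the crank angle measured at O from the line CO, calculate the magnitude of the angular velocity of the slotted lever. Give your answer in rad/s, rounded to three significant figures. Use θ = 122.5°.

ω = 17.8 rad/s (from 170 rpm).
Crank pin A relative to C: A = (d + r cosθ, r sinθ); lever angle φ = atan2(r sinθ, d + r cosθ).
Differentiating tanφ: φ̇ = rω(d cosθ + r)/(d² + r² + 2dr cosθ).
d² + r² + 2dr cosθ = |CA|² = 0.0221355 m²;  d cosθ + r = +0.0013203 m.
|ω_lever| = |0.0961·17.8·+0.0013203| / 0.0221355 = 0.10205 rad/s.

0.102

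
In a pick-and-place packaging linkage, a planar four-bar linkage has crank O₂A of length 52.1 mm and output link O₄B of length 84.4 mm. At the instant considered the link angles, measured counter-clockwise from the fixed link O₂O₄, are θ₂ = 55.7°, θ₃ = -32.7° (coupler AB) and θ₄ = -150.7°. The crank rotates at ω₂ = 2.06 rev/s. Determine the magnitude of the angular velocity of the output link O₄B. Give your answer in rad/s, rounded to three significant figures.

9.05

ω₂ = 12.94 rad/s (from 2.06 rev/s).
Differentiating the loop-closure r₂e^{iθ₂}+r₃e^{iθ₃}=r₁+r₄e^{iθ₄} gives r₂ω₂e^{iθ₂}+r₃ω₃e^{iθ₃}=r₄ω₄e^{iθ₄}.
Eliminating the other unknown: ω₄ = r₂ω₂ sin(θ₂−θ₃) / [r₄ sin(θ₄−θ₃)].
Numerator sine = +0.99961; denominator sine = -0.88295.
Result = 0.0521·12.94·(+0.99961) / (0.0844·(-0.88295)) = -9.0456 rad/s; magnitude 9.0456 rad/s.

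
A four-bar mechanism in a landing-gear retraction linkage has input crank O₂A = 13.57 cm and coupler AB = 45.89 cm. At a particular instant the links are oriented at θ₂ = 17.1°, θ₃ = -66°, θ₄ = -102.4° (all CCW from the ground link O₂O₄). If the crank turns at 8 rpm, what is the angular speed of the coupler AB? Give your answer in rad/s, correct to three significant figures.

ω₂ = 0.8378 rad/s (from 8 rpm).
Differentiating the loop-closure r₂e^{iθ₂}+r₃e^{iθ₃}=r₁+r₄e^{iθ₄} gives r₂ω₂e^{iθ₂}+r₃ω₃e^{iθ₃}=r₄ω₄e^{iθ₄}.
Eliminating the other unknown: ω₃ = r₂ω₂ sin(θ₄−θ₂) / [r₃ sin(θ₃−θ₄)].
Numerator sine = -0.87036; denominator sine = +0.59342.
Result = 0.1357·0.8378·(-0.87036) / (0.4589·(+0.59342)) = -0.36334 rad/s; magnitude 0.36334 rad/s.

0.363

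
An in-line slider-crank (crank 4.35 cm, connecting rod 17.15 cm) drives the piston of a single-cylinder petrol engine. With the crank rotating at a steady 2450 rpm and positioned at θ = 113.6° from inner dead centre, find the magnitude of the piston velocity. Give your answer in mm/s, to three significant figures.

9160

ω = 2π·2450/60 = 256.6 rad/s
For an in-line slider-crank, x = r cosθ + √(L² − r² sin²θ), so v = −rω sinθ·[1 + r cosθ/√(L² − r² sin²θ)].
With r = 0.0435 m, L = 0.1715 m, θ = 113.6°: √(L² − r² sin²θ) = 0.1668 m.
v = −0.0435·256.6·0.91636·[1 + 0.0435·-0.40035/0.1668] = -9.1593 m/s.
|v| = 9.1593 m/s = 9159.3 mm/s.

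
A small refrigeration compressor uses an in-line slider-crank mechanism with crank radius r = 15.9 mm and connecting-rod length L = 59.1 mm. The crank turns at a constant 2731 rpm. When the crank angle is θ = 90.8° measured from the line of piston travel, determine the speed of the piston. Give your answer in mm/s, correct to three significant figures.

ω = 2π·2731/60 = 286 rad/s
For an in-line slider-crank, x = r cosθ + √(L² − r² sin²θ), so v = −rω sinθ·[1 + r cosθ/√(L² − r² sin²θ)].
With r = 0.0159 m, L = 0.0591 m, θ = 90.8°: √(L² − r² sin²θ) = 0.056921 m.
v = −0.0159·286·0.99990·[1 + 0.0159·-0.01396/0.056921] = -4.5291 m/s.
|v| = 4.5291 m/s = 4529.1 mm/s.

4530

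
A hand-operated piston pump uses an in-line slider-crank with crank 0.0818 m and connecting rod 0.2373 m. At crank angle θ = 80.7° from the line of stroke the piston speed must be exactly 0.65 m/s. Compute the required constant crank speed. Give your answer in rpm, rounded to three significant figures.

For an in-line slider-crank, |v_piston| = rω|sinθ|·[1 + r cosθ/√(L² − r² sin²θ)].
With r = 0.0818 m, L = 0.2373 m, θ = 80.7°: the bracketed kinematic factor |dx/dθ| = 0.085507 m.
ω = v/|dx/dθ| = 0.65/0.085507 = 7.6017 rad/s.
N = 60ω/(2π) = 72.591 rpm.

72.6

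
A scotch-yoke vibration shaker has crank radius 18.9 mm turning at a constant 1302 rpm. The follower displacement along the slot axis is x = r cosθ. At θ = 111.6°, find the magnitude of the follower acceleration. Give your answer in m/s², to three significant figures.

129

ω = 136.3 rad/s (from 1302 rpm).
x = r cosθ ⇒ ẍ = −rω² cosθ (ω constant).
|a| = rω²|cosθ| = 0.0189·(136.3)²·|cos 111.6°| = 129.34 m/s².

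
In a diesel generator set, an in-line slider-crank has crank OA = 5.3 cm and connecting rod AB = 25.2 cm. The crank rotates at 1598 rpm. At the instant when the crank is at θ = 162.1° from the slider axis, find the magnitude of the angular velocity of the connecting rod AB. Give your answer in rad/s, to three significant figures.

33.6

ω = 167.3 rad/s (converted from 1598 rpm).
The rod makes angle φ with the slider axis where L sinφ = r sinθ; differentiating, L cosφ·φ̇ = r ω cosθ.
L cosφ = √(L² − r² sin²θ) = 0.25147 m.
|ω_rod| = r ω |cosθ| / √(L² − r² sin²θ) = 0.053·167.3·0.95159/0.25147 = 33.562 rad/s.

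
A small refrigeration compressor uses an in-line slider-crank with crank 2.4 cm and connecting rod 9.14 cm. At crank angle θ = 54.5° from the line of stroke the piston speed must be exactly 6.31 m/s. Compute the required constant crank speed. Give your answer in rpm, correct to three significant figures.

For an in-line slider-crank, |v_piston| = rω|sinθ|·[1 + r cosθ/√(L² − r² sin²θ)].
With r = 0.024 m, L = 0.0914 m, θ = 54.5°: the bracketed kinematic factor |dx/dθ| = 0.022589 m.
ω = v/|dx/dθ| = 6.31/0.022589 = 279.34 rad/s.
N = 60ω/(2π) = 2667.5 rpm.

2670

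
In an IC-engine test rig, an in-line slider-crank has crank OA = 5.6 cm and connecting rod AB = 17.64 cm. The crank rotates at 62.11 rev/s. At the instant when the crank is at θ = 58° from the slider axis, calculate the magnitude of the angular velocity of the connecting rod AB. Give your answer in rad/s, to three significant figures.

68.2

ω = 390.2 rad/s (converted from 62.11 rev/s).
The rod makes angle φ with the slider axis where L sinφ = r sinθ; differentiating, L cosφ·φ̇ = r ω cosθ.
L cosφ = √(L² − r² sin²θ) = 0.16989 m.
|ω_rod| = r ω |cosθ| / √(L² − r² sin²θ) = 0.056·390.2·0.52992/0.16989 = 68.168 rad/s.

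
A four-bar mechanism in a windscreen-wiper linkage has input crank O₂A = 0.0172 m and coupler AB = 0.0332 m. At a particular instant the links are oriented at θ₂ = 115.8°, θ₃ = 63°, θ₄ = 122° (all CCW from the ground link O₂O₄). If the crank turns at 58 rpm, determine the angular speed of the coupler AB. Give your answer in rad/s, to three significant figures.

0.396

ω₂ = 6.074 rad/s (from 58 rpm).
Differentiating the loop-closure r₂e^{iθ₂}+r₃e^{iθ₃}=r₁+r₄e^{iθ₄} gives r₂ω₂e^{iθ₂}+r₃ω₃e^{iθ₃}=r₄ω₄e^{iθ₄}.
Eliminating the other unknown: ω₃ = r₂ω₂ sin(θ₄−θ₂) / [r₃ sin(θ₃−θ₄)].
Numerator sine = +0.10800; denominator sine = -0.85717.
Result = 0.0172·6.074·(+0.10800) / (0.0332·(-0.85717)) = -0.39646 rad/s; magnitude 0.39646 rad/s.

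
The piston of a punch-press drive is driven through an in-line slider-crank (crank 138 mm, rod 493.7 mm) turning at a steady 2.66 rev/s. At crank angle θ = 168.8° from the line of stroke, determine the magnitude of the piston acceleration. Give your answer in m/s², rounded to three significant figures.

27.8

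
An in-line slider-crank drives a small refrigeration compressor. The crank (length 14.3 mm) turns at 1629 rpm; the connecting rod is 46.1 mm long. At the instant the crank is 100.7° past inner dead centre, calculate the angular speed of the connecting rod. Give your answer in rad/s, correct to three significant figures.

ω = 170.6 rad/s (converted from 1629 rpm).
The rod makes angle φ with the slider axis where L sinφ = r sinθ; differentiating, L cosφ·φ̇ = r ω cosθ.
L cosφ = √(L² − r² sin²θ) = 0.043906 m.
|ω_rod| = r ω |cosθ| / √(L² − r² sin²θ) = 0.0143·170.6·0.18567/0.043906 = 10.316 rad/s.

10.3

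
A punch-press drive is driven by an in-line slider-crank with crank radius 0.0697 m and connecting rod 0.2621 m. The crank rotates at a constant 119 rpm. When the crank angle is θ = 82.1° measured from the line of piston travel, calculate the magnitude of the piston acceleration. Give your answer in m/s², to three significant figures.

ω = 2π·119/60 = 12.46 rad/s
x(θ) = r cosθ + √(L² − r² sin²θ); with ω constant, a = ω²·d²x/dθ².
d²x/dθ² = −r cosθ − r²(cos2θ)/√u − r⁴ sin²2θ/(4u^{3/2}),  u = L² − r² sin²θ = 0.0639301 m².
Substituting r = 0.0697 m, L = 0.2621 m, θ = 82.1°: d²x/dθ² = +0.0088809 m.
a = ω²·d²x/dθ² = (12.46)²·(+0.0088809) = +1.3791 m/s²;  |a| = 1.3791 m/s².

1.38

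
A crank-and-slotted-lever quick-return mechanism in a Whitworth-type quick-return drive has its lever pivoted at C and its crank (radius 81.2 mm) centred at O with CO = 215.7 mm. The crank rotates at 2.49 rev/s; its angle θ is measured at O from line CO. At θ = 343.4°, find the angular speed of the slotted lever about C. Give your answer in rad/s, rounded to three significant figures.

ω = 15.65 rad/s (from 2.49 rev/s).
Crank pin A relative to C: A = (d + r cosθ, r sinθ); lever angle φ = atan2(r sinθ, d + r cosθ).
Differentiating tanφ: φ̇ = rω(d cosθ + r)/(d² + r² + 2dr cosθ).
d² + r² + 2dr cosθ = |CA|² = 0.0866897 m²;  d cosθ + r = +0.28791 m.
|ω_lever| = |0.0812·15.65·+0.28791| / 0.0866897 = 4.2191 rad/s.

4.22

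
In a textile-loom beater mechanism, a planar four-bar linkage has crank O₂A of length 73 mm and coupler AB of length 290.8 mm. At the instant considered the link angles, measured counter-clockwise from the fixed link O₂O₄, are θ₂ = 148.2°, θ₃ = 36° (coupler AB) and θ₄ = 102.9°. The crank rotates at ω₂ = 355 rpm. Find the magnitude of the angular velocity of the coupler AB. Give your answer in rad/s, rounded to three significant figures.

ω₂ = 37.18 rad/s (from 355 rpm).
Differentiating the loop-closure r₂e^{iθ₂}+r₃e^{iθ₃}=r₁+r₄e^{iθ₄} gives r₂ω₂e^{iθ₂}+r₃ω₃e^{iθ₃}=r₄ω₄e^{iθ₄}.
Eliminating the other unknown: ω₃ = r₂ω₂ sin(θ₄−θ₂) / [r₃ sin(θ₃−θ₄)].
Numerator sine = -0.71080; denominator sine = -0.91982.
Result = 0.073·37.18·(-0.71080) / (0.2908·(-0.91982)) = +7.2116 rad/s; magnitude 7.2116 rad/s.

7.21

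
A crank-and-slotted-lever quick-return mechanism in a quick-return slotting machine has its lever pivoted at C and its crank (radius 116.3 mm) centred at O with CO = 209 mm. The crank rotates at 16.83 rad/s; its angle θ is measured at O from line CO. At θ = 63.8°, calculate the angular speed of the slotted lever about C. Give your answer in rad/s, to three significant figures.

5.19

ω = 16.83 rad/s
Crank pin A relative to C: A = (d + r cosθ, r sinθ); lever angle φ = atan2(r sinθ, d + r cosθ).
Differentiating tanφ: φ̇ = rω(d cosθ + r)/(d² + r² + 2dr cosθ).
d² + r² + 2dr cosθ = |CA|² = 0.0786698 m²;  d cosθ + r = +0.20857 m.
|ω_lever| = |0.1163·16.83·+0.20857| / 0.0786698 = 5.1894 rad/s.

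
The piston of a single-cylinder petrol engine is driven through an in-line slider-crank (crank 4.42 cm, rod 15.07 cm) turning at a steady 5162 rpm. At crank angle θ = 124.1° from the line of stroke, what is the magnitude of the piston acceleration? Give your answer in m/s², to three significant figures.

8610

ω = 2π·5162/60 = 540.6 rad/s
x(θ) = r cosθ + √(L² − r² sin²θ); with ω constant, a = ω²·d²x/dθ².
d²x/dθ² = −r cosθ − r²(cos2θ)/√u − r⁴ sin²2θ/(4u^{3/2}),  u = L² − r² sin²θ = 0.0213709 m².
Substituting r = 0.0442 m, L = 0.1507 m, θ = 124.1°: d²x/dθ² = +0.02948 m.
a = ω²·d²x/dθ² = (540.6)²·(+0.02948) = +8614.3 m/s²;  |a| = 8614.3 m/s².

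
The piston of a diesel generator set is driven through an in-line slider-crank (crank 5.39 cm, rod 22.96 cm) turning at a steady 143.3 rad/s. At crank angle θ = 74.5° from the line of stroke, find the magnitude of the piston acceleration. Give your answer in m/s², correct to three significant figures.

68.2

ω = 143.3 rad/s
x(θ) = r cosθ + √(L² − r² sin²θ); with ω constant, a = ω²·d²x/dθ².
d²x/dθ² = −r cosθ − r²(cos2θ)/√u − r⁴ sin²2θ/(4u^{3/2}),  u = L² − r² sin²θ = 0.0500184 m².
Substituting r = 0.0539 m, L = 0.2296 m, θ = 74.5°: d²x/dθ² = -0.0033195 m.
a = ω²·d²x/dθ² = (143.3)²·(-0.0033195) = -68.165 m/s²;  |a| = 68.165 m/s².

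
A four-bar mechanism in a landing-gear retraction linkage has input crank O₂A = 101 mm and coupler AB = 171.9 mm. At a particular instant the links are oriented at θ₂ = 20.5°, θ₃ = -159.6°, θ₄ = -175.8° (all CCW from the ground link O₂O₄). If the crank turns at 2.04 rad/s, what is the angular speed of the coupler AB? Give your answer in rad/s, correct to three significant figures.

1.21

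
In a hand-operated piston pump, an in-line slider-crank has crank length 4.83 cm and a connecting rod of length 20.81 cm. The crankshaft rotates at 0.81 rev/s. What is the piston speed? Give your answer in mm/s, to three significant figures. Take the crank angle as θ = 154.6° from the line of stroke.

ω = 2π·0.81 = 5.089 rad/s
For an in-line slider-crank, x = r cosθ + √(L² − r² sin²θ), so v = −rω sinθ·[1 + r cosθ/√(L² − r² sin²θ)].
With r = 0.0483 m, L = 0.2081 m, θ = 154.6°: √(L² − r² sin²θ) = 0.20707 m.
v = −0.0483·5.089·0.42894·[1 + 0.0483·-0.90334/0.20707] = -0.083222 m/s.
|v| = 0.083222 m/s = 83.222 mm/s.

83.2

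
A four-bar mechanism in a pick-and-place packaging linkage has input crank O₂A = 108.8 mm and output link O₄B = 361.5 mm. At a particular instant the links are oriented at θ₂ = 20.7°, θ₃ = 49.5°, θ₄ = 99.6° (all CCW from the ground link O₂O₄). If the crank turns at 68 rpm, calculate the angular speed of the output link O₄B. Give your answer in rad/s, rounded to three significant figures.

1.35

ω₂ = 7.121 rad/s (from 68 rpm).
Differentiating the loop-closure r₂e^{iθ₂}+r₃e^{iθ₃}=r₁+r₄e^{iθ₄} gives r₂ω₂e^{iθ₂}+r₃ω₃e^{iθ₃}=r₄ω₄e^{iθ₄}.
Eliminating the other unknown: ω₄ = r₂ω₂ sin(θ₂−θ₃) / [r₄ sin(θ₄−θ₃)].
Numerator sine = -0.48175; denominator sine = +0.76717.
Result = 0.1088·7.121·(-0.48175) / (0.3615·(+0.76717)) = -1.3458 rad/s; magnitude 1.3458 rad/s.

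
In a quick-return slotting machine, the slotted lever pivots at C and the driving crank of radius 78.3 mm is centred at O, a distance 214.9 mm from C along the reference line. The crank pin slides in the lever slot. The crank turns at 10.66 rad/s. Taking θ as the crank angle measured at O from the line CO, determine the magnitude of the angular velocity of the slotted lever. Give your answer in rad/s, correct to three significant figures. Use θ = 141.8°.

2.92

ω = 10.66 rad/s
Crank pin A relative to C: A = (d + r cosθ, r sinθ); lever angle φ = atan2(r sinθ, d + r cosθ).
Differentiating tanφ: φ̇ = rω(d cosθ + r)/(d² + r² + 2dr cosθ).
d² + r² + 2dr cosθ = |CA|² = 0.0258662 m²;  d cosθ + r = -0.090581 m.
|ω_lever| = |0.0783·10.66·-0.090581| / 0.0258662 = 2.923 rad/s.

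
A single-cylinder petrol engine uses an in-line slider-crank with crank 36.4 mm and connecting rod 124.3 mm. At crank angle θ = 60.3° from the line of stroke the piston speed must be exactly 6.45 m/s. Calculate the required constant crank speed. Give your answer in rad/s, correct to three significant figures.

177

For an in-line slider-crank, |v_piston| = rω|sinθ|·[1 + r cosθ/√(L² − r² sin²θ)].
With r = 0.0364 m, L = 0.1243 m, θ = 60.3°: the bracketed kinematic factor |dx/dθ| = 0.036362 m.
ω = v/|dx/dθ| = 6.45/0.036362 = 177.38 rad/s.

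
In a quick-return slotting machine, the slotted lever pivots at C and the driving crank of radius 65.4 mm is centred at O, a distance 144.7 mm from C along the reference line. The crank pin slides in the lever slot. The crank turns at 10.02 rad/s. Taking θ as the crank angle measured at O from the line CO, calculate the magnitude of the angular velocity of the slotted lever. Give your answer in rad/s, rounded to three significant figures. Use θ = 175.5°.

ω = 10.02 rad/s
Crank pin A relative to C: A = (d + r cosθ, r sinθ); lever angle φ = atan2(r sinθ, d + r cosθ).
Differentiating tanφ: φ̇ = rω(d cosθ + r)/(d² + r² + 2dr cosθ).
d² + r² + 2dr cosθ = |CA|² = 0.00634683 m²;  d cosθ + r = -0.078854 m.
|ω_lever| = |0.0654·10.02·-0.078854| / 0.00634683 = 8.1416 rad/s.

8.14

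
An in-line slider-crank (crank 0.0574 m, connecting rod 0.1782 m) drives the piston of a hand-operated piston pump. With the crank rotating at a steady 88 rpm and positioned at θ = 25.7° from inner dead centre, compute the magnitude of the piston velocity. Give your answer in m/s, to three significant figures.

ω = 2π·88/60 = 9.215 rad/s
For an in-line slider-crank, x = r cosθ + √(L² − r² sin²θ), so v = −rω sinθ·[1 + r cosθ/√(L² − r² sin²θ)].
With r = 0.0574 m, L = 0.1782 m, θ = 25.7°: √(L² − r² sin²θ) = 0.17645 m.
v = −0.0574·9.215·0.43366·[1 + 0.0574·0.90108/0.17645] = -0.29663 m/s.
|v| = 0.29663 m/s.

0.297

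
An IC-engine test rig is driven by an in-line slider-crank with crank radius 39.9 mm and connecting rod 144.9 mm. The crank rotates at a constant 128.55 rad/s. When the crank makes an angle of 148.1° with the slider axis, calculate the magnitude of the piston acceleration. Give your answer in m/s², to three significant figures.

476

ω = 128.6 rad/s
x(θ) = r cosθ + √(L² − r² sin²θ); with ω constant, a = ω²·d²x/dθ².
d²x/dθ² = −r cosθ − r²(cos2θ)/√u − r⁴ sin²2θ/(4u^{3/2}),  u = L² − r² sin²θ = 0.0205514 m².
Substituting r = 0.0399 m, L = 0.1449 m, θ = 148.1°: d²x/dθ² = +0.028798 m.
a = ω²·d²x/dθ² = (128.6)²·(+0.028798) = +475.89 m/s²;  |a| = 475.89 m/s².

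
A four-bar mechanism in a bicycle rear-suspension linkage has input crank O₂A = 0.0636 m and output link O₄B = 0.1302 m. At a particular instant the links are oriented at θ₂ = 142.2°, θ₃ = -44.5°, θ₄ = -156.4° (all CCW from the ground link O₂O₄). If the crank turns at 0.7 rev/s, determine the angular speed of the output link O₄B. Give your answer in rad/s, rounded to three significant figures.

ω₂ = 4.398 rad/s (from 0.7 rev/s).
Differentiating the loop-closure r₂e^{iθ₂}+r₃e^{iθ₃}=r₁+r₄e^{iθ₄} gives r₂ω₂e^{iθ₂}+r₃ω₃e^{iθ₃}=r₄ω₄e^{iθ₄}.
Eliminating the other unknown: ω₄ = r₂ω₂ sin(θ₂−θ₃) / [r₄ sin(θ₄−θ₃)].
Numerator sine = -0.11667; denominator sine = -0.92784.
Result = 0.0636·4.398·(-0.11667) / (0.1302·(-0.92784)) = +0.27016 rad/s; magnitude 0.27016 rad/s.

0.270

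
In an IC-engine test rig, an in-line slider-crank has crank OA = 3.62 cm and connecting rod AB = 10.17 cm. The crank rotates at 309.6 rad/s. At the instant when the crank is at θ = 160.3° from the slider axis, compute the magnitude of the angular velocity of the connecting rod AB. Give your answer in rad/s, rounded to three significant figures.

ω = 309.6 rad/s
The rod makes angle φ with the slider axis where L sinφ = r sinθ; differentiating, L cosφ·φ̇ = r ω cosθ.
L cosφ = √(L² − r² sin²θ) = 0.10097 m.
|ω_rod| = r ω |cosθ| / √(L² − r² sin²θ) = 0.0362·309.6·0.94147/0.10097 = 104.51 rad/s.

105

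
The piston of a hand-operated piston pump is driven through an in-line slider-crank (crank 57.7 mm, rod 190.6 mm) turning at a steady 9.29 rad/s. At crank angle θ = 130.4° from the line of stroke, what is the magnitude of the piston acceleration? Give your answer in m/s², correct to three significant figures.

3.44

ω = 9.29 rad/s
x(θ) = r cosθ + √(L² − r² sin²θ); with ω constant, a = ω²·d²x/dθ².
d²x/dθ² = −r cosθ − r²(cos2θ)/√u − r⁴ sin²2θ/(4u^{3/2}),  u = L² − r² sin²θ = 0.0343976 m².
Substituting r = 0.0577 m, L = 0.1906 m, θ = 130.4°: d²x/dθ² = +0.039843 m.
a = ω²·d²x/dθ² = (9.29)²·(+0.039843) = +3.4386 m/s²;  |a| = 3.4386 m/s².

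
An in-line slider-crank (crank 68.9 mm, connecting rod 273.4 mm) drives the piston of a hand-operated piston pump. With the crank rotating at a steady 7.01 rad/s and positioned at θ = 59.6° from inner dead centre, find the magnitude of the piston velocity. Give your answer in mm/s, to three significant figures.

ω = 7.01 rad/s
For an in-line slider-crank, x = r cosθ + √(L² − r² sin²θ), so v = −rω sinθ·[1 + r cosθ/√(L² − r² sin²θ)].
With r = 0.0689 m, L = 0.2734 m, θ = 59.6°: √(L² − r² sin²θ) = 0.26686 m.
v = −0.0689·7.01·0.86251·[1 + 0.0689·0.50603/0.26686] = -0.47101 m/s.
|v| = 0.47101 m/s = 471.01 mm/s.

471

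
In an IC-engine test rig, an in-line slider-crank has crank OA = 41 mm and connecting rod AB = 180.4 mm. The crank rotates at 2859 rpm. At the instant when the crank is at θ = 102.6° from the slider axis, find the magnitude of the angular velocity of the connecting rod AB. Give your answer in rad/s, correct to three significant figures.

ω = 299.4 rad/s (converted from 2859 rpm).
The rod makes angle φ with the slider axis where L sinφ = r sinθ; differentiating, L cosφ·φ̇ = r ω cosθ.
L cosφ = √(L² − r² sin²θ) = 0.17591 m.
|ω_rod| = r ω |cosθ| / √(L² − r² sin²θ) = 0.041·299.4·0.21814/0.17591 = 15.223 rad/s.

15.2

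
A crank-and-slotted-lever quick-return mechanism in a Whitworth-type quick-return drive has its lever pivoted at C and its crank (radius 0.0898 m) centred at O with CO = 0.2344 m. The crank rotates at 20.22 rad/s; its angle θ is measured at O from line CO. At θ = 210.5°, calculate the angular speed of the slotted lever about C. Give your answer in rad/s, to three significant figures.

ω = 20.22 rad/s
Crank pin A relative to C: A = (d + r cosθ, r sinθ); lever angle φ = atan2(r sinθ, d + r cosθ).
Differentiating tanφ: φ̇ = rω(d cosθ + r)/(d² + r² + 2dr cosθ).
d² + r² + 2dr cosθ = |CA|² = 0.0267343 m²;  d cosθ + r = -0.11217 m.
|ω_lever| = |0.0898·20.22·-0.11217| / 0.0267343 = 7.6181 rad/s.

7.62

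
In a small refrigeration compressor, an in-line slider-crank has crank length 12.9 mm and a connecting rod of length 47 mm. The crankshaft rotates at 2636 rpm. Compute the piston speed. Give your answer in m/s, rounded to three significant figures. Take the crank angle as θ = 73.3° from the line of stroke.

ω = 2π·2636/60 = 276 rad/s
For an in-line slider-crank, x = r cosθ + √(L² − r² sin²θ), so v = −rω sinθ·[1 + r cosθ/√(L² − r² sin²θ)].
With r = 0.0129 m, L = 0.047 m, θ = 73.3°: √(L² − r² sin²θ) = 0.045347 m.
v = −0.0129·276·0.95782·[1 + 0.0129·0.28736/0.045347] = -3.6896 m/s.
|v| = 3.6896 m/s.

3.69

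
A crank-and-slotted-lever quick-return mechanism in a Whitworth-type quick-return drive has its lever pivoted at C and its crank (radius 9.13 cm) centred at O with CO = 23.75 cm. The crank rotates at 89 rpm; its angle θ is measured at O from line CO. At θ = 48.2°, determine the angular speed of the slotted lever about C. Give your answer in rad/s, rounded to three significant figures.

ω = 9.32 rad/s (from 89 rpm).
Crank pin A relative to C: A = (d + r cosθ, r sinθ); lever angle φ = atan2(r sinθ, d + r cosθ).
Differentiating tanφ: φ̇ = rω(d cosθ + r)/(d² + r² + 2dr cosθ).
d² + r² + 2dr cosθ = |CA|² = 0.0936478 m²;  d cosθ + r = +0.2496 m.
|ω_lever| = |0.0913·9.32·+0.2496| / 0.0936478 = 2.268 rad/s.

2.27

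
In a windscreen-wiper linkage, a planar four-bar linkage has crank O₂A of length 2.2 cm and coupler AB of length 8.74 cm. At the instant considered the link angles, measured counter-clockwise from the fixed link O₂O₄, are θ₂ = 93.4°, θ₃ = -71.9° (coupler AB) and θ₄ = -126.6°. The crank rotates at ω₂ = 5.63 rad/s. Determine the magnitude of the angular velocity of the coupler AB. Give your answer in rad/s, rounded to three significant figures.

1.12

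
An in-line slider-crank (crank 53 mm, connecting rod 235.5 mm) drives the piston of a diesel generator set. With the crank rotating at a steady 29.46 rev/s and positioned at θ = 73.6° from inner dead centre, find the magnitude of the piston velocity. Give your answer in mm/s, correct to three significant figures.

10000

ω = 2π·29.5 = 185.1 rad/s
For an in-line slider-crank, x = r cosθ + √(L² − r² sin²θ), so v = −rω sinθ·[1 + r cosθ/√(L² − r² sin²θ)].
With r = 0.053 m, L = 0.2355 m, θ = 73.6°: √(L² − r² sin²θ) = 0.22995 m.
v = −0.053·185.1·0.95931·[1 + 0.053·0.28234/0.22995] = -10.024 m/s.
|v| = 10.024 m/s = 10024 mm/s.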